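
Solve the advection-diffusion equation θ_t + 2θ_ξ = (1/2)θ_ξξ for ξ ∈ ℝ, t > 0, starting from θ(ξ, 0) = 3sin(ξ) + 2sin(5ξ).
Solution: Moving frame: η = ξ - 2t, σ = t, θ = u(η,σ), so θ_t = u_σ - 2u_η and θ_ξξ = u_ηη.
Hence θ_t + 2θ_ξ = u_σ and the PDE becomes the heat equation u_σ = (1/2)u_ηη on η ∈ ℝ.
Initial data: u(η,0) = θ(η,0) = 3sin(η) + 2sin(5η). Each mode sin(nη) decays as exp(-n²σ/2) on ℝ, so u(η,σ) = Σ c_n exp(-n²σ/2) sin(nη) with c_1=3, c_5=2: u(η,σ) = 3exp(-σ/2)sin(η) + 2exp(-25σ/2)sin(5η).
Substituting back: θ(ξ,t) = u(ξ - 2t, t).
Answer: θ(ξ, t) = -3exp(-t/2)sin(2t - ξ) - 2exp(-25t/2)sin(10t - 5ξ)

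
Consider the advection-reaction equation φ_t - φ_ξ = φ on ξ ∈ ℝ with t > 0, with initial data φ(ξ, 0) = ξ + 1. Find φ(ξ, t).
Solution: Substitute φ = exp(t)u.
Then φ_t = exp(t)(u_t + u), φ_ξ = exp(t)u_ξ; substituting and dividing by exp(t), the lower-order terms cancel: u_t - u_ξ = 0 (standard advection equation).
Data for u: u(ξ,0) = φ(ξ,0) = ξ + 1.
By characteristics (dξ/dt = -1), u(ξ,t) = f(ξ + t) with f = u(·, 0).
So u(ξ,t) = t + ξ + 1, and φ(ξ,t) = exp(t)u(ξ,t).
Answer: φ(ξ, t) = texp(t) + ξexp(t) + exp(t)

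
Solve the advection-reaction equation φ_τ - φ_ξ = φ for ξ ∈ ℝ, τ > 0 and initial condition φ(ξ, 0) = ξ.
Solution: Substitute φ = exp(τ)u, i.e. u = exp(-τ)φ.
By the product rule, φ_τ = exp(τ)(u_τ + u), φ_ξ = exp(τ)u_ξ.
Substituting into the PDE and dividing by exp(τ): u_τ + u - u_ξ = u.
The lower-order terms cancel, leaving the standard advection equation u_τ - u_ξ = 0.
Initial data for u: u(ξ,0) = φ(ξ,0) = ξ.
Solve for u:
  By method of characteristics (waves move left with speed 1):
  Along characteristics ξ + τ = const, u is constant, so u(ξ,τ) = f(ξ + τ) with f = u(·, 0).
Hence u(ξ,τ) = ξ + τ.
Transform back: φ(ξ,τ) = exp(τ)u(ξ,τ).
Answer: φ(ξ, τ) = ξexp(τ) + τexp(τ)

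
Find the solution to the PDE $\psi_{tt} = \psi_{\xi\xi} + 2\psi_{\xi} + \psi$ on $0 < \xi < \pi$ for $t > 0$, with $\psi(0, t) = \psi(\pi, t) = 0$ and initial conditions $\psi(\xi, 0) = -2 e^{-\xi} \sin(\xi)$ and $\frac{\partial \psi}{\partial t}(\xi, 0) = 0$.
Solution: Substitute $\psi = e^{-\xi}u$, i.e. $u = e^{\xi}\psi$.
By the product rule, $\psi_{\xi} = e^{-\xi}(u_{\xi} - u)$, $\psi_{\xi\xi} = e^{-\xi}(u_{\xi\xi} - 2u_{\xi} + u)$, $\psi_{tt} = e^{-\xi}u_{tt}$.
Substituting into the PDE and dividing by $e^{-\xi}$: $u_{tt} = (u_{\xi\xi} - 2u_{\xi} + u) + 2(u_{\xi} - u) + u$.
The lower-order terms cancel, leaving the standard wave equation $u_{tt} = u_{\xi\xi}$.
Initial data for $u$: $u(\xi,0) = e^{\xi}\psi(\xi,0) = -2 \sin(\xi)$; $u_t(\xi,0) = e^{\xi}\psi_t(\xi,0) = 0$. The boundary conditions carry over: $u(0,t) = u(\pi,t) = 0$.
Solve for $u$:
  Using separation of variables $u = X(\xi)T(t)$:
  Eigenfunctions: $\sin(n\xi)$, $n = 1, 2, 3, \ldots$
  General solution: $u(\xi, t) = \sum [A_n \cos(n t) + B_n \sin(n t)] \sin(n\xi)$
  From $u(\xi,0) = -2 \sin(\xi)$: $A_1=-2$. From $u_t(\xi,0) = 0$: all $B_n = 0$.
Hence $u(\xi,t) = -2 \sin(\xi) \cos(t)$.
Transform back: $\psi(\xi,t) = e^{-\xi}u(\xi,t)$.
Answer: $\psi(\xi, t) = -2 e^{-\xi} \sin(\xi) \cos(t)$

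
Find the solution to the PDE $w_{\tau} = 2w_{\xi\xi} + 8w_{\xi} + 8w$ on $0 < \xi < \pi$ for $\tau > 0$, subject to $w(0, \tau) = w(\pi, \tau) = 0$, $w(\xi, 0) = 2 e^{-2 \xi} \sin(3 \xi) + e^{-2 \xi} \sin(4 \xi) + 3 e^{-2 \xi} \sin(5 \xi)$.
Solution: Substitute $w = e^{-2\xi}u$, i.e. $u = e^{2\xi}w$.
By the product rule, $w_{\xi} = e^{-2\xi}(u_{\xi} - 2u)$, $w_{\xi\xi} = e^{-2\xi}(u_{\xi\xi} - 4u_{\xi} + 4u)$, $w_{\tau} = e^{-2\xi}u_{\tau}$.
Substituting into the PDE and dividing by $e^{-2\xi}$: $u_{\tau} = 2(u_{\xi\xi} - 4u_{\xi} + 4u) + 8(u_{\xi} - 2u) + 8u$.
The lower-order terms cancel, leaving the standard heat equation $u_{\tau} = 2u_{\xi\xi}$.
Initial data for $u$: $u(\xi,0) = e^{2\xi}w(\xi,0) = 2 \sin(3 \xi) + \sin(4 \xi) + 3 \sin(5 \xi)$. The boundary conditions carry over: $u(0,\tau) = u(\pi,\tau) = 0$.
Solve for $u$:
  Using separation of variables $u = X(\xi)T(\tau)$:
  Eigenfunctions: $\sin(n\xi)$, $n = 1, 2, 3, \ldots$
  General solution: $u(\xi, \tau) = \sum c_n \sin(n\xi) e^{-2n^2 \tau}$
  Matching $u(\xi,0) = 2 \sin(3 \xi) + \sin(4 \xi) + 3 \sin(5 \xi)$ term by term: $c_3=2, c_4=1, c_5=3$.
Hence $u(\xi,\tau) = 2 e^{-18 \tau} \sin(3 \xi) + e^{-32 \tau} \sin(4 \xi) + 3 e^{-50 \tau} \sin(5 \xi)$.
Transform back: $w(\xi,\tau) = e^{-2\xi}u(\xi,\tau)$.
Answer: $w(\xi, \tau) = 2 e^{-18 \tau} e^{-2 \xi} \sin(3 \xi) + e^{-32 \tau} e^{-2 \xi} \sin(4 \xi) + 3 e^{-50 \tau} e^{-2 \xi} \sin(5 \xi)$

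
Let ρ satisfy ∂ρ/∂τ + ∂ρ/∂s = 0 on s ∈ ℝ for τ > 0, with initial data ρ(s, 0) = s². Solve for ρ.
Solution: By characteristics (ds/dτ = 1), ρ(s,τ) = f(s - τ) with f = ρ(·, 0).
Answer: ρ(s, τ) = s² - 2sτ + τ²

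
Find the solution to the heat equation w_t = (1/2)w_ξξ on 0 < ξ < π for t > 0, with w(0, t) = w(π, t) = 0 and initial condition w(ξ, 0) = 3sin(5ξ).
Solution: Using separation of variables w = X(ξ)T(t):
Eigenfunctions: sin(nξ), n = 1, 2, 3, ...
General solution: w(ξ, t) = Σ c_n sin(nξ) exp(-n² t/2)
Matching w(ξ,0) = 3sin(5ξ) term by term: c_5=3.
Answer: w(ξ, t) = 3exp(-25t/2)sin(5ξ)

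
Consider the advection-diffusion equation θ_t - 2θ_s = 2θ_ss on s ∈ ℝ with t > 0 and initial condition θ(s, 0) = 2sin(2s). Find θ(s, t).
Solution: Change to a moving frame: let η = s + 2t, σ = t and write θ(s,t) = u(η,σ).
By the chain rule θ_t = u_σ + 2u_η, θ_s = u_η, θ_ss = u_ηη.
Then θ_t - 2θ_s = u_σ: the advection term cancels and the PDE becomes the heat equation u_σ = 2u_ηη on η ∈ ℝ.
Initial data: u(η,0) = θ(η,0) = 2sin(2η).
On η ∈ ℝ each mode satisfies (sin(nη))″ = -n² sin(nη), so exp(-2n²σ) sin(nη) solves the heat equation; by superposition u(η,σ) = Σ c_n exp(-2n²σ) sin(nη).
Reading off the coefficients: c_2=2, so u(η,σ) = 2exp(-8σ)sin(2η).
Substituting back η = s + 2t, σ = t: θ(s,t) = u(s + 2t, t).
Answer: θ(s, t) = 2exp(-8t)sin(2s + 4t)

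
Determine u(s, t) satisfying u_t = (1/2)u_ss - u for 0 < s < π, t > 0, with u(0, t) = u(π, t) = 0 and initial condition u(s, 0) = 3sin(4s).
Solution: Substitute u = exp(-t)w, i.e. w = exp(t)u.
By the product rule, u_t = exp(-t)(w_t - w), u_ss = exp(-t)w_ss.
Substituting into the PDE and dividing by exp(-t): w_t - w = (1/2)w_ss - w.
The lower-order terms cancel, leaving the standard heat equation w_t = (1/2)w_ss.
Initial data for w: w(s,0) = u(s,0) = 3sin(4s). The boundary conditions carry over: w(0,t) = w(π,t) = 0.
Solve for w:
  Using separation of variables w = X(s)T(t):
  Eigenfunctions: sin(ns), n = 1, 2, 3, ...
  General solution: w(s, t) = Σ c_n sin(ns) exp(-n² t/2)
  Matching w(s,0) = 3sin(4s) term by term: c_4=3.
Hence w(s,t) = 3exp(-8t)sin(4s).
Transform back: u(s,t) = exp(-t)w(s,t).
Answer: u(s, t) = 3exp(-9t)sin(4s)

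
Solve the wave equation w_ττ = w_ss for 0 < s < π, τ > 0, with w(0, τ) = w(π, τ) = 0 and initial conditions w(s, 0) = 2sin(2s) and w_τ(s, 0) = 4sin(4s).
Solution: Using separation of variables w = X(s)T(τ):
Eigenfunctions: sin(ns), n = 1, 2, 3, ...
General solution: w(s, τ) = Σ [A_n cos(n τ) + B_n sin(n τ)] sin(ns)
From w(s,0) = 2sin(2s): A_2=2. From w_τ(s,0) = 4sin(4s), using w_τ(s,0) = Σ ω_n B_n sin(ns) with ω_n = n: B_4 = 4/4 = 1.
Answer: w(s, τ) = 2sin(2s)cos(2τ) + sin(4s)sin(4τ)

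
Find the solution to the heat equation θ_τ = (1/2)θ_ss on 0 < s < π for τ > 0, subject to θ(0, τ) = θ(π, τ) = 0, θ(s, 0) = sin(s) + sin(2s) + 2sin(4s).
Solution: Using separation of variables θ = X(s)G(τ):
Eigenfunctions: sin(ns), n = 1, 2, 3, ...
General solution: θ(s, τ) = Σ c_n sin(ns) exp(-n² τ/2)
Matching θ(s,0) = sin(s) + sin(2s) + 2sin(4s) term by term: c_1=1, c_2=1, c_4=2.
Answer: θ(s, τ) = exp(-2τ)sin(2s) + 2exp(-8τ)sin(4s) + exp(-τ/2)sin(s)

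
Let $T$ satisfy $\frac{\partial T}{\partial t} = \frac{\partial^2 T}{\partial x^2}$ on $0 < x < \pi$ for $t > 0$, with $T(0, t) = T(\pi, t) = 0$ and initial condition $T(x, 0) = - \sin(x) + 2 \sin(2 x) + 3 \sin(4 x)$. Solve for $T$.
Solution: Separating variables: $T = \sum c_n e^{-n^2t} \sin(nx)$. From $T(x,0) = - \sin(x) + 2 \sin(2 x) + 3 \sin(4 x)$: $c_1=-1, c_2=2, c_4=3$.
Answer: $T(x, t) = - e^{-t} \sin(x) + 2 e^{-4 t} \sin(2 x) + 3 e^{-16 t} \sin(4 x)$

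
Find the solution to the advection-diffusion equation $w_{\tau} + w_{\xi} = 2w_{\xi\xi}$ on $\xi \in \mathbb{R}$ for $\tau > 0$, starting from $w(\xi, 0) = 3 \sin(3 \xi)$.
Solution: Change to a moving frame: let $\eta = \xi - \tau$, $\sigma = \tau$ and write $w(\xi,\tau) = u(\eta,\sigma)$.
By the chain rule $w_{\tau} = u_{\sigma} - u_{\eta}$, $w_{\xi} = u_{\eta}$, $w_{\xi\xi} = u_{\eta\eta}$.
Then $w_{\tau} + w_{\xi} = u_{\sigma}$: the advection term cancels and the PDE becomes the heat equation $u_{\sigma} = 2u_{\eta\eta}$ on $\eta \in \mathbb{R}$.
Initial data: $u(\eta,0) = w(\eta,0) = 3 \sin(3 \eta)$.
On $\eta \in \mathbb{R}$ each mode satisfies $(\sin(n\eta))'' = -n^2 \sin(n\eta)$, so $e^{-2n^2\sigma} \sin(n\eta)$ solves the heat equation; by superposition $u(\eta,\sigma) = \sum c_n e^{-2n^2\sigma} \sin(n\eta)$.
Reading off the coefficients: $c_3=3$, so $u(\eta,\sigma) = 3 e^{-18 \sigma} \sin(3 \eta)$.
Substituting back $\eta = \xi - \tau$, $\sigma = \tau$: $w(\xi,\tau) = u(\xi - \tau, \tau)$.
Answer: $w(\xi, \tau) = -3 e^{-18 \tau} \sin(3 \tau - 3 \xi)$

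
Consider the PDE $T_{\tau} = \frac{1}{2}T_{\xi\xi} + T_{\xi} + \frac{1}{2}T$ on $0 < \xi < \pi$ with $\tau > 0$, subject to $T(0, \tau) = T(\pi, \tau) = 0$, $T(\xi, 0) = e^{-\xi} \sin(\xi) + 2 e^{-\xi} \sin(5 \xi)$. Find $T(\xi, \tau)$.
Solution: Substitute $T = e^{-\xi}u$.
Then $T_{\xi} = e^{-\xi}(u_{\xi} - u)$, $T_{\xi\xi} = e^{-\xi}(u_{\xi\xi} - 2u_{\xi} + u)$, $T_{\tau} = e^{-\xi}u_{\tau}$; substituting and dividing by $e^{-\xi}$, the lower-order terms cancel: $u_{\tau} = \frac{1}{2}u_{\xi\xi}$ (standard heat equation).
Data for $u$: $u(\xi,0) = e^{\xi}T(\xi,0) = \sin(\xi) + 2 \sin(5 \xi)$. The boundary conditions carry over: $u(0,\tau) = u(\pi,\tau) = 0$.
Separating variables: $u = \sum c_n e^{-n^2\tau/2} \sin(n\xi)$. From $u(\xi,0) = \sin(\xi) + 2 \sin(5 \xi)$: $c_1=1, c_5=2$.
So $u(\xi,\tau) = e^{-\tau/2} \sin(\xi) + 2 e^{-25 \tau/2} \sin(5 \xi)$, and $T(\xi,\tau) = e^{-\xi}u(\xi,\tau)$.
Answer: $T(\xi, \tau) = e^{-\tau/2} e^{-\xi} \sin(\xi) + 2 e^{-25 \tau/2} e^{-\xi} \sin(5 \xi)$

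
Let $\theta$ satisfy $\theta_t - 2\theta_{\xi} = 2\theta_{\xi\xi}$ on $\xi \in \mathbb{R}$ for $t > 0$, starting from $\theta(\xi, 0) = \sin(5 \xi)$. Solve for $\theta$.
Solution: Change to a moving frame: let $\eta = \xi + 2t$, $\sigma = t$ and write $\theta(\xi,t) = u(\eta,\sigma)$.
By the chain rule $\theta_t = u_{\sigma} + 2u_{\eta}$, $\theta_{\xi} = u_{\eta}$, $\theta_{\xi\xi} = u_{\eta\eta}$.
Then $\theta_t - 2\theta_{\xi} = u_{\sigma}$: the advection term cancels and the PDE becomes the heat equation $u_{\sigma} = 2u_{\eta\eta}$ on $\eta \in \mathbb{R}$.
Initial data: $u(\eta,0) = \theta(\eta,0) = \sin(5 \eta)$.
On $\eta \in \mathbb{R}$ each mode satisfies $(\sin(n\eta))'' = -n^2 \sin(n\eta)$, so $e^{-2n^2\sigma} \sin(n\eta)$ solves the heat equation; by superposition $u(\eta,\sigma) = \sum c_n e^{-2n^2\sigma} \sin(n\eta)$.
Reading off the coefficients: $c_5=1$, so $u(\eta,\sigma) = e^{-50 \sigma} \sin(5 \eta)$.
Substituting back $\eta = \xi + 2t$, $\sigma = t$: $\theta(\xi,t) = u(\xi + 2t, t)$.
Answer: $\theta(\xi, t) = e^{-50 t} \sin(5 \xi + 10 t)$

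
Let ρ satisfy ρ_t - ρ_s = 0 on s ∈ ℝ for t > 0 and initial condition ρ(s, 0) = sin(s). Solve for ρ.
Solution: By characteristics (ds/dt = -1), ρ(s,t) = f(s + t) with f = ρ(·, 0).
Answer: ρ(s, t) = sin(s + t)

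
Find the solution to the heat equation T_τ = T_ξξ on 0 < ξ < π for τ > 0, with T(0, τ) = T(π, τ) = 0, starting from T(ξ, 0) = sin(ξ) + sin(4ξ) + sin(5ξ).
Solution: Separating variables: T = Σ c_n exp(-n²τ) sin(nξ). From T(ξ,0) = sin(ξ) + sin(4ξ) + sin(5ξ): c_1=1, c_4=1, c_5=1.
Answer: T(ξ, τ) = exp(-τ)sin(ξ) + exp(-16τ)sin(4ξ) + exp(-25τ)sin(5ξ)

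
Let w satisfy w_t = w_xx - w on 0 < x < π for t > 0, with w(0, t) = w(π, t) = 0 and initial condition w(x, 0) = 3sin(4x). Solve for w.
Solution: Substitute w = exp(-t)u, i.e. u = exp(t)w.
By the product rule, w_t = exp(-t)(u_t - u), w_xx = exp(-t)u_xx.
Substituting into the PDE and dividing by exp(-t): u_t - u = u_xx - u.
The lower-order terms cancel, leaving the standard heat equation u_t = u_xx.
Initial data for u: u(x,0) = w(x,0) = 3sin(4x). The boundary conditions carry over: u(0,t) = u(π,t) = 0.
Solve for u:
  Using separation of variables u = X(x)T(t):
  Eigenfunctions: sin(nx), n = 1, 2, 3, ...
  General solution: u(x, t) = Σ c_n sin(nx) exp(-n² t)
  Matching u(x,0) = 3sin(4x) term by term: c_4=3.
Hence u(x,t) = 3exp(-16t)sin(4x).
Transform back: w(x,t) = exp(-t)u(x,t).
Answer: w(x, t) = 3exp(-17t)sin(4x)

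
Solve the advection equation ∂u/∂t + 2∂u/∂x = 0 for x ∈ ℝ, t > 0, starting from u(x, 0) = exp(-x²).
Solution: By characteristics (dx/dt = 2), u(x,t) = f(x - 2t) with f = u(·, 0).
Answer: u(x, t) = exp(-(-2t + x)²)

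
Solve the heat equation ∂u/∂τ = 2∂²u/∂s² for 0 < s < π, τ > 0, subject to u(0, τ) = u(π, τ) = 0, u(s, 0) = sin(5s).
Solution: Using separation of variables u = X(s)T(τ):
Eigenfunctions: sin(ns), n = 1, 2, 3, ...
General solution: u(s, τ) = Σ c_n sin(ns) exp(-2n² τ)
Matching u(s,0) = sin(5s) term by term: c_5=1.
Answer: u(s, τ) = exp(-50τ)sin(5s)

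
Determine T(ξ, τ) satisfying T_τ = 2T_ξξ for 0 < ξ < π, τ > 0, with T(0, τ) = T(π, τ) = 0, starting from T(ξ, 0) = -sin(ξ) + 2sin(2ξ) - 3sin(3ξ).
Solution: Separating variables: T = Σ c_n exp(-2n²τ) sin(nξ). From T(ξ,0) = -sin(ξ) + 2sin(2ξ) - 3sin(3ξ): c_1=-1, c_2=2, c_3=-3.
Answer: T(ξ, τ) = -exp(-2τ)sin(ξ) + 2exp(-8τ)sin(2ξ) - 3exp(-18τ)sin(3ξ)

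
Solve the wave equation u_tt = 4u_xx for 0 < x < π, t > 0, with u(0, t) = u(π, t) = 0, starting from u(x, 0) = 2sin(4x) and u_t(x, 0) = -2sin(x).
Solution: Using separation of variables u = X(x)T(t):
Eigenfunctions: sin(nx), n = 1, 2, 3, ...
General solution: u(x, t) = Σ [A_n cos(2n t) + B_n sin(2n t)] sin(nx)
From u(x,0) = 2sin(4x): A_4=2. From u_t(x,0) = -2sin(x), using u_t(x,0) = Σ ω_n B_n sin(nx) with ω_n = 2n: B_1 = (-2)/2 = -1.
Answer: u(x, t) = -sin(2t)sin(x) + 2sin(4x)cos(8t)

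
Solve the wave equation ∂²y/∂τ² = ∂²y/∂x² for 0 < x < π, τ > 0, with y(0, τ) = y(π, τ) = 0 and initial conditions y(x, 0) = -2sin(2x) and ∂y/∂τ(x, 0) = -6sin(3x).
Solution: Separating variables: y = Σ [A_n cos(ω_n τ) + B_n sin(ω_n τ)] sin(nx), ω_n = n. From ICs (B_n = velocity coefficient / ω_n): A_2=-2, B_3=-2.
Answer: y(x, τ) = -2sin(2x)cos(2τ) - 2sin(3x)sin(3τ)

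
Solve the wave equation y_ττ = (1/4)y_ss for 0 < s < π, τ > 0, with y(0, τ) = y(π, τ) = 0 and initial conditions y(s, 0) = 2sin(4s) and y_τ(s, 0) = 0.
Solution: Using separation of variables y = X(s)T(τ):
Eigenfunctions: sin(ns), n = 1, 2, 3, ...
General solution: y(s, τ) = Σ [A_n cos(n τ/2) + B_n sin(n τ/2)] sin(ns)
From y(s,0) = 2sin(4s): A_4=2. From y_τ(s,0) = 0: all B_n = 0.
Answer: y(s, τ) = 2sin(4s)cos(2τ)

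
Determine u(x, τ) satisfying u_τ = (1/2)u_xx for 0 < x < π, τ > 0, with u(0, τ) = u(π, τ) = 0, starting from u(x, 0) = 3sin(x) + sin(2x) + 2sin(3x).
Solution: Separating variables: u = Σ c_n exp(-n²τ/2) sin(nx). From u(x,0) = 3sin(x) + sin(2x) + 2sin(3x): c_1=3, c_2=1, c_3=2.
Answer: u(x, τ) = exp(-2τ)sin(2x) + 3exp(-τ/2)sin(x) + 2exp(-9τ/2)sin(3x)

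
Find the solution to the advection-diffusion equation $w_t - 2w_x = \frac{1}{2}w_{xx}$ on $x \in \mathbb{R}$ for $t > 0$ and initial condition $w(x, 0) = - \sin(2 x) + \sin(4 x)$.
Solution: Moving frame: $\eta = x + 2t$, $\sigma = t$, $w = u(\eta,\sigma)$, so $w_t = u_{\sigma} + 2u_{\eta}$ and $w_{xx} = u_{\eta\eta}$.
Hence $w_t - 2w_x = u_{\sigma}$ and the PDE becomes the heat equation $u_{\sigma} = \frac{1}{2}u_{\eta\eta}$ on $\eta \in \mathbb{R}$.
Initial data: $u(\eta,0) = w(\eta,0) = - \sin(2 \eta) + \sin(4 \eta)$. Each mode $\sin(n\eta)$ decays as $e^{-n^2\sigma/2}$ on $\mathbb{R}$, so $u(\eta,\sigma) = \sum c_n e^{-n^2\sigma/2} \sin(n\eta)$ with $c_2=-1, c_4=1$: $u(\eta,\sigma) = - e^{-2 \sigma} \sin(2 \eta) + e^{-8 \sigma} \sin(4 \eta)$.
Substituting back: $w(x,t) = u(x + 2t, t)$.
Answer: $w(x, t) = - e^{-2 t} \sin(4 t + 2 x) + e^{-8 t} \sin(8 t + 4 x)$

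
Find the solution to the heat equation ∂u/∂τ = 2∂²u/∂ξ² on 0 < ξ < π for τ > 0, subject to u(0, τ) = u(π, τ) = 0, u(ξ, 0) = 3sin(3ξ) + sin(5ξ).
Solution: Separating variables: u = Σ c_n exp(-2n²τ) sin(nξ). From u(ξ,0) = 3sin(3ξ) + sin(5ξ): c_3=3, c_5=1.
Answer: u(ξ, τ) = 3exp(-18τ)sin(3ξ) + exp(-50τ)sin(5ξ)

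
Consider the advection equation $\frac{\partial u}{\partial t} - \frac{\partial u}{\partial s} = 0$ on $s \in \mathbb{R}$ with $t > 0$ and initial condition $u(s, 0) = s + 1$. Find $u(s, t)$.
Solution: By method of characteristics (waves move left with speed 1):
Along characteristics $s + t =$ const, $u$ is constant, so $u(s,t) = f(s + t)$ with $f = u( \cdot , 0)$.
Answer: $u(s, t) = s + t + 1$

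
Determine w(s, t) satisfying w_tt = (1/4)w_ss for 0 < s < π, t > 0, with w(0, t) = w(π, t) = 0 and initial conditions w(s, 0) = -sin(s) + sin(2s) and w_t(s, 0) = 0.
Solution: Using separation of variables w = X(s)T(t):
Eigenfunctions: sin(ns), n = 1, 2, 3, ...
General solution: w(s, t) = Σ [A_n cos(n t/2) + B_n sin(n t/2)] sin(ns)
From w(s,0) = -sin(s) + sin(2s): A_1=-1, A_2=1. From w_t(s,0) = 0: all B_n = 0.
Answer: w(s, t) = -sin(s)cos(t/2) + sin(2s)cos(t)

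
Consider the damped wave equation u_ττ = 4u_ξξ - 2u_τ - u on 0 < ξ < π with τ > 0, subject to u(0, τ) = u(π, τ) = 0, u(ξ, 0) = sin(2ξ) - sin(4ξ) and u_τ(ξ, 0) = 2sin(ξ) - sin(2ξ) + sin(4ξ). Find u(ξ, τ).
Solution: Substitute u = exp(-τ)w.
Then u_τ = exp(-τ)(w_τ - w), u_ττ = exp(-τ)(w_ττ - 2w_τ + w), u_ξξ = exp(-τ)w_ξξ; substituting and dividing by exp(-τ), the lower-order terms cancel: w_ττ = 4w_ξξ (standard wave equation).
Data for w: w(ξ,0) = u(ξ,0) = sin(2ξ) - sin(4ξ); w_τ(ξ,0) = u_τ(ξ,0) + u(ξ,0) = 2sin(ξ). The boundary conditions carry over: w(0,τ) = w(π,τ) = 0.
Separating variables: w = Σ [A_n cos(ω_n τ) + B_n sin(ω_n τ)] sin(nξ), ω_n = 2n. From ICs (B_n = velocity coefficient / ω_n): A_2=1, A_4=-1, B_1=1.
So w(ξ,τ) = sin(ξ)sin(2τ) + sin(2ξ)cos(4τ) - sin(4ξ)cos(8τ), and u(ξ,τ) = exp(-τ)w(ξ,τ).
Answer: u(ξ, τ) = exp(-τ)sin(ξ)sin(2τ) + exp(-τ)sin(2ξ)cos(4τ) - exp(-τ)sin(4ξ)cos(8τ)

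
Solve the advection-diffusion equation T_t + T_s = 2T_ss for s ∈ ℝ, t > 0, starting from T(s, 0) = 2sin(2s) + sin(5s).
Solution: Moving frame: η = s - t, σ = t, T = u(η,σ), so T_t = u_σ - u_η and T_ss = u_ηη.
Hence T_t + T_s = u_σ and the PDE becomes the heat equation u_σ = 2u_ηη on η ∈ ℝ.
Initial data: u(η,0) = T(η,0) = 2sin(2η) + sin(5η). Each mode sin(nη) decays as exp(-2n²σ) on ℝ, so u(η,σ) = Σ c_n exp(-2n²σ) sin(nη) with c_2=2, c_5=1: u(η,σ) = 2exp(-8σ)sin(2η) + exp(-50σ)sin(5η).
Substituting back: T(s,t) = u(s - t, t).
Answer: T(s, t) = 2exp(-8t)sin(2s - 2t) + exp(-50t)sin(5s - 5t)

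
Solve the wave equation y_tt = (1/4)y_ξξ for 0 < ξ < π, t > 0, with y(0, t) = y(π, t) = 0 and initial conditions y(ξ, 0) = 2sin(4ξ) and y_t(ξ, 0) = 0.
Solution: Using separation of variables y = X(ξ)T(t):
Eigenfunctions: sin(nξ), n = 1, 2, 3, ...
General solution: y(ξ, t) = Σ [A_n cos(n t/2) + B_n sin(n t/2)] sin(nξ)
From y(ξ,0) = 2sin(4ξ): A_4=2. From y_t(ξ,0) = 0: all B_n = 0.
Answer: y(ξ, t) = 2sin(4ξ)cos(2t)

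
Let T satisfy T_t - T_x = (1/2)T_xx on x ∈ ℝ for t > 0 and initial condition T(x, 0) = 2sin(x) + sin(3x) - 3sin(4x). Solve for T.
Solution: Change to a moving frame: let η = x + t, σ = t and write T(x,t) = u(η,σ).
By the chain rule T_t = u_σ + u_η, T_x = u_η, T_xx = u_ηη.
Then T_t - T_x = u_σ: the advection term cancels and the PDE becomes the heat equation u_σ = (1/2)u_ηη on η ∈ ℝ.
Initial data: u(η,0) = T(η,0) = 2sin(η) + sin(3η) - 3sin(4η).
On η ∈ ℝ each mode satisfies (sin(nη))″ = -n² sin(nη), so exp(-n²σ/2) sin(nη) solves the heat equation; by superposition u(η,σ) = Σ c_n exp(-n²σ/2) sin(nη).
Reading off the coefficients: c_1=2, c_3=1, c_4=-3, so u(η,σ) = -3exp(-8σ)sin(4η) + 2exp(-σ/2)sin(η) + exp(-9σ/2)sin(3η).
Substituting back η = x + t, σ = t: T(x,t) = u(x + t, t).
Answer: T(x, t) = -3exp(-8t)sin(4t + 4x) + 2exp(-t/2)sin(t + x) + exp(-9t/2)sin(3t + 3x)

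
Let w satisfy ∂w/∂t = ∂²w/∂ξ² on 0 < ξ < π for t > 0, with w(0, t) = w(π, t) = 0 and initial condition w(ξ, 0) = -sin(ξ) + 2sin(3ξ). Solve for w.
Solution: Separating variables: w = Σ c_n exp(-n²t) sin(nξ). From w(ξ,0) = -sin(ξ) + 2sin(3ξ): c_1=-1, c_3=2.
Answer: w(ξ, t) = -exp(-t)sin(ξ) + 2exp(-9t)sin(3ξ)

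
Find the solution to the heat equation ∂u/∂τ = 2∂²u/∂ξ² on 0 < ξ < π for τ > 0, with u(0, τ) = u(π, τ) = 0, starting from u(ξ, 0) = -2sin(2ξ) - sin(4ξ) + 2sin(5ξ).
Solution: Using separation of variables u = X(ξ)T(τ):
Eigenfunctions: sin(nξ), n = 1, 2, 3, ...
General solution: u(ξ, τ) = Σ c_n sin(nξ) exp(-2n² τ)
Matching u(ξ,0) = -2sin(2ξ) - sin(4ξ) + 2sin(5ξ) term by term: c_2=-2, c_4=-1, c_5=2.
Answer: u(ξ, τ) = -2exp(-8τ)sin(2ξ) - exp(-32τ)sin(4ξ) + 2exp(-50τ)sin(5ξ)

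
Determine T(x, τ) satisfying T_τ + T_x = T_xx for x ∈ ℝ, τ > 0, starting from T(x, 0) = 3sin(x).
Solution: Moving frame: η = x - τ, σ = τ, T = u(η,σ), so T_τ = u_σ - u_η and T_xx = u_ηη.
Hence T_τ + T_x = u_σ and the PDE becomes the heat equation u_σ = u_ηη on η ∈ ℝ.
Initial data: u(η,0) = T(η,0) = 3sin(η). Each mode sin(nη) decays as exp(-n²σ) on ℝ, so u(η,σ) = Σ c_n exp(-n²σ) sin(nη) with c_1=3: u(η,σ) = 3exp(-σ)sin(η).
Substituting back: T(x,τ) = u(x - τ, τ).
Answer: T(x, τ) = 3exp(-τ)sin(x - τ)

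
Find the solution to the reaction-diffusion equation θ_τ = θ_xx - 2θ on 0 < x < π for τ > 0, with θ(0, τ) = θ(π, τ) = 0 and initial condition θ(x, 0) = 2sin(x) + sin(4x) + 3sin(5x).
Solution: Substitute θ = exp(-2τ)u.
Then θ_τ = exp(-2τ)(u_τ - 2u), θ_xx = exp(-2τ)u_xx; substituting and dividing by exp(-2τ), the lower-order terms cancel: u_τ = u_xx (standard heat equation).
Data for u: u(x,0) = θ(x,0) = 2sin(x) + sin(4x) + 3sin(5x). The boundary conditions carry over: u(0,τ) = u(π,τ) = 0.
Separating variables: u = Σ c_n exp(-n²τ) sin(nx). From u(x,0) = 2sin(x) + sin(4x) + 3sin(5x): c_1=2, c_4=1, c_5=3.
So u(x,τ) = 2exp(-τ)sin(x) + exp(-16τ)sin(4x) + 3exp(-25τ)sin(5x), and θ(x,τ) = exp(-2τ)u(x,τ).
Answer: θ(x, τ) = 2exp(-3τ)sin(x) + exp(-18τ)sin(4x) + 3exp(-27τ)sin(5x)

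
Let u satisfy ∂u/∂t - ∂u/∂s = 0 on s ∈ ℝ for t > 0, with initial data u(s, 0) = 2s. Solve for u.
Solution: By method of characteristics (waves move left with speed 1):
Along characteristics s + t = const, u is constant, so u(s,t) = f(s + t) with f = u(·, 0).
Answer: u(s, t) = 2s + 2t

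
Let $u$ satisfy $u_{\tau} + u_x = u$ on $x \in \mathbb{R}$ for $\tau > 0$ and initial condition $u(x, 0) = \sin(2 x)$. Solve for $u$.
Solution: Substitute $u = e^{\tau}w$, i.e. $w = e^{-\tau}u$.
By the product rule, $u_{\tau} = e^{\tau}(w_{\tau} + w)$, $u_x = e^{\tau}w_x$.
Substituting into the PDE and dividing by $e^{\tau}$: $w_{\tau} + w + w_x = w$.
The lower-order terms cancel, leaving the standard advection equation $w_{\tau} + w_x = 0$.
Initial data for $w$: $w(x,0) = u(x,0) = \sin(2 x)$.
Solve for $w$:
  By method of characteristics (waves move right with speed 1):
  Along characteristics $x - \tau =$ const, $w$ is constant, so $w(x,\tau) = f(x - \tau)$ with $f = w( \cdot , 0)$.
Hence $w(x,\tau) = \sin(2 x - 2 \tau)$.
Transform back: $u(x,\tau) = e^{\tau}w(x,\tau)$.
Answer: $u(x, \tau) = - e^{\tau} \sin(2 \tau - 2 x)$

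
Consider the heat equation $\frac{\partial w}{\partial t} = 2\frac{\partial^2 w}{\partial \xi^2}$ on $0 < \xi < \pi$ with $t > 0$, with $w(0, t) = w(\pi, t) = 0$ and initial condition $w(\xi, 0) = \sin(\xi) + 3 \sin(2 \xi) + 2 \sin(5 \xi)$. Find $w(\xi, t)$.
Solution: Using separation of variables $w = X(\xi)T(t)$:
Eigenfunctions: $\sin(n\xi)$, $n = 1, 2, 3, \ldots$
General solution: $w(\xi, t) = \sum c_n \sin(n\xi) e^{-2n^2 t}$
Matching $w(\xi,0) = \sin(\xi) + 3 \sin(2 \xi) + 2 \sin(5 \xi)$ term by term: $c_1=1, c_2=3, c_5=2$.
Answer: $w(\xi, t) = e^{-2 t} \sin(\xi) + 3 e^{-8 t} \sin(2 \xi) + 2 e^{-50 t} \sin(5 \xi)$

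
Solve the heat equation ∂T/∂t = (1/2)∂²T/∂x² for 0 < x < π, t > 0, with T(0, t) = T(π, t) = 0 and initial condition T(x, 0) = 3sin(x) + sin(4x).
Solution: Using separation of variables T = X(x)G(t):
Eigenfunctions: sin(nx), n = 1, 2, 3, ...
General solution: T(x, t) = Σ c_n sin(nx) exp(-n² t/2)
Matching T(x,0) = 3sin(x) + sin(4x) term by term: c_1=3, c_4=1.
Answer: T(x, t) = exp(-8t)sin(4x) + 3exp(-t/2)sin(x)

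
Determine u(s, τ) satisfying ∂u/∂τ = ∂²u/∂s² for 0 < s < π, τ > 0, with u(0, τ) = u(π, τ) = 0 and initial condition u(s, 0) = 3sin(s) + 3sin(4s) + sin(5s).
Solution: Using separation of variables u = X(s)T(τ):
Eigenfunctions: sin(ns), n = 1, 2, 3, ...
General solution: u(s, τ) = Σ c_n sin(ns) exp(-n² τ)
Matching u(s,0) = 3sin(s) + 3sin(4s) + sin(5s) term by term: c_1=3, c_4=3, c_5=1.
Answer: u(s, τ) = 3exp(-τ)sin(s) + 3exp(-16τ)sin(4s) + exp(-25τ)sin(5s)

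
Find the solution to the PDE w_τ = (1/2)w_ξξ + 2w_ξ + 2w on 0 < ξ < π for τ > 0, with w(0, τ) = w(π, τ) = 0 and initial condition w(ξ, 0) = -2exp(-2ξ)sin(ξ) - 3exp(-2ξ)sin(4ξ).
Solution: Substitute w = exp(-2ξ)u.
Then w_ξ = exp(-2ξ)(u_ξ - 2u), w_ξξ = exp(-2ξ)(u_ξξ - 4u_ξ + 4u), w_τ = exp(-2ξ)u_τ; substituting and dividing by exp(-2ξ), the lower-order terms cancel: u_τ = (1/2)u_ξξ (standard heat equation).
Data for u: u(ξ,0) = exp(2ξ)w(ξ,0) = -2sin(ξ) - 3sin(4ξ). The boundary conditions carry over: u(0,τ) = u(π,τ) = 0.
Separating variables: u = Σ c_n exp(-n²τ/2) sin(nξ). From u(ξ,0) = -2sin(ξ) - 3sin(4ξ): c_1=-2, c_4=-3.
So u(ξ,τ) = -3exp(-8τ)sin(4ξ) - 2exp(-τ/2)sin(ξ), and w(ξ,τ) = exp(-2ξ)u(ξ,τ).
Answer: w(ξ, τ) = -3exp(-2ξ)exp(-8τ)sin(4ξ) - 2exp(-2ξ)exp(-τ/2)sin(ξ)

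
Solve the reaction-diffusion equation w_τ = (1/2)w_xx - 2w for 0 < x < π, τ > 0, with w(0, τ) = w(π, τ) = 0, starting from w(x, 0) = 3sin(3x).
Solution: Substitute w = exp(-2τ)u.
Then w_τ = exp(-2τ)(u_τ - 2u), w_xx = exp(-2τ)u_xx; substituting and dividing by exp(-2τ), the lower-order terms cancel: u_τ = (1/2)u_xx (standard heat equation).
Data for u: u(x,0) = w(x,0) = 3sin(3x). The boundary conditions carry over: u(0,τ) = u(π,τ) = 0.
Separating variables: u = Σ c_n exp(-n²τ/2) sin(nx). From u(x,0) = 3sin(3x): c_3=3.
So u(x,τ) = 3exp(-9τ/2)sin(3x), and w(x,τ) = exp(-2τ)u(x,τ).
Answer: w(x, τ) = 3exp(-13τ/2)sin(3x)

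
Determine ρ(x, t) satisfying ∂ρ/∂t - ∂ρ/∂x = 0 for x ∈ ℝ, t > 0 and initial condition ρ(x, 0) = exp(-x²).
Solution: By characteristics (dx/dt = -1), ρ(x,t) = f(x + t) with f = ρ(·, 0).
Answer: ρ(x, t) = exp(-(t + x)²)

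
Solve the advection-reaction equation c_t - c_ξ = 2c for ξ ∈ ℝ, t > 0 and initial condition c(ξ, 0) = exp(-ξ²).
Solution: Substitute c = exp(2t)u, i.e. u = exp(-2t)c.
By the product rule, c_t = exp(2t)(u_t + 2u), c_ξ = exp(2t)u_ξ.
Substituting into the PDE and dividing by exp(2t): u_t + 2u - u_ξ = 2u.
The lower-order terms cancel, leaving the standard advection equation u_t - u_ξ = 0.
Initial data for u: u(ξ,0) = c(ξ,0) = exp(-ξ²).
Solve for u:
  By method of characteristics (waves move left with speed 1):
  Along characteristics ξ + t = const, u is constant, so u(ξ,t) = f(ξ + t) with f = u(·, 0).
Hence u(ξ,t) = exp(-(t + ξ)²).
Transform back: c(ξ,t) = exp(2t)u(ξ,t).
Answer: c(ξ, t) = exp(2t)exp(-(t + ξ)²)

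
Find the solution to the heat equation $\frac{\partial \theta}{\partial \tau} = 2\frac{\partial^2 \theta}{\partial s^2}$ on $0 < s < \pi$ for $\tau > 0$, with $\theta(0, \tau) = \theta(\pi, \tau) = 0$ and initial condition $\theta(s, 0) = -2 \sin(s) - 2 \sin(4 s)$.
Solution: Using separation of variables $\theta = X(s)G(\tau)$:
Eigenfunctions: $\sin(ns)$, $n = 1, 2, 3, \ldots$
General solution: $\theta(s, \tau) = \sum c_n \sin(ns) e^{-2n^2 \tau}$
Matching $\theta(s,0) = -2 \sin(s) - 2 \sin(4 s)$ term by term: $c_1=-2, c_4=-2$.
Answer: $\theta(s, \tau) = -2 e^{-2 \tau} \sin(s) - 2 e^{-32 \tau} \sin(4 s)$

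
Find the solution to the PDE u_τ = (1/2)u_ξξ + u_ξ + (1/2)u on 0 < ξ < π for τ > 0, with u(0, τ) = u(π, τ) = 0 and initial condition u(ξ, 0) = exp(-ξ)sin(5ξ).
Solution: Substitute u = exp(-ξ)w, i.e. w = exp(ξ)u.
By the product rule, u_ξ = exp(-ξ)(w_ξ - w), u_ξξ = exp(-ξ)(w_ξξ - 2w_ξ + w), u_τ = exp(-ξ)w_τ.
Substituting into the PDE and dividing by exp(-ξ): w_τ = (1/2)(w_ξξ - 2w_ξ + w) + (w_ξ - w) + (1/2)w.
The lower-order terms cancel, leaving the standard heat equation w_τ = (1/2)w_ξξ.
Initial data for w: w(ξ,0) = exp(ξ)u(ξ,0) = sin(5ξ). The boundary conditions carry over: w(0,τ) = w(π,τ) = 0.
Solve for w:
  Using separation of variables w = X(ξ)T(τ):
  Eigenfunctions: sin(nξ), n = 1, 2, 3, ...
  General solution: w(ξ, τ) = Σ c_n sin(nξ) exp(-n² τ/2)
  Matching w(ξ,0) = sin(5ξ) term by term: c_5=1.
Hence w(ξ,τ) = exp(-25τ/2)sin(5ξ).
Transform back: u(ξ,τ) = exp(-ξ)w(ξ,τ).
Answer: u(ξ, τ) = exp(-ξ)exp(-25τ/2)sin(5ξ)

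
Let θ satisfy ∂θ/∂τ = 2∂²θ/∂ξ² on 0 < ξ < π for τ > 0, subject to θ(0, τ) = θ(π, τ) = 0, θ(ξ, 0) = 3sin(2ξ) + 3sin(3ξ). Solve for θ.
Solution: Using separation of variables θ = X(ξ)G(τ):
Eigenfunctions: sin(nξ), n = 1, 2, 3, ...
General solution: θ(ξ, τ) = Σ c_n sin(nξ) exp(-2n² τ)
Matching θ(ξ,0) = 3sin(2ξ) + 3sin(3ξ) term by term: c_2=3, c_3=3.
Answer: θ(ξ, τ) = 3exp(-8τ)sin(2ξ) + 3exp(-18τ)sin(3ξ)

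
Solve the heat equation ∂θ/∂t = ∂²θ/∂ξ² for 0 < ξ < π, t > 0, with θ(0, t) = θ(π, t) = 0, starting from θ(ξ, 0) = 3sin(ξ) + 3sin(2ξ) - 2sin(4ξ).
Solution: Separating variables: θ = Σ c_n exp(-n²t) sin(nξ). From θ(ξ,0) = 3sin(ξ) + 3sin(2ξ) - 2sin(4ξ): c_1=3, c_2=3, c_4=-2.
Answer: θ(ξ, t) = 3exp(-t)sin(ξ) + 3exp(-4t)sin(2ξ) - 2exp(-16t)sin(4ξ)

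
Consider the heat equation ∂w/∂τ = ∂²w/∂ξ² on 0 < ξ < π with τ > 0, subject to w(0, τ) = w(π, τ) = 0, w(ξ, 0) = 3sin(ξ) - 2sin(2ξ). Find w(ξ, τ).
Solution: Using separation of variables w = X(ξ)T(τ):
Eigenfunctions: sin(nξ), n = 1, 2, 3, ...
General solution: w(ξ, τ) = Σ c_n sin(nξ) exp(-n² τ)
Matching w(ξ,0) = 3sin(ξ) - 2sin(2ξ) term by term: c_1=3, c_2=-2.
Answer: w(ξ, τ) = 3exp(-τ)sin(ξ) - 2exp(-4τ)sin(2ξ)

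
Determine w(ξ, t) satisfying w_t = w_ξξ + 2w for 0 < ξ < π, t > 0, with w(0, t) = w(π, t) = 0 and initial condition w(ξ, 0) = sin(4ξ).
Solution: Substitute w = exp(2t)u.
Then w_t = exp(2t)(u_t + 2u), w_ξξ = exp(2t)u_ξξ; substituting and dividing by exp(2t), the lower-order terms cancel: u_t = u_ξξ (standard heat equation).
Data for u: u(ξ,0) = w(ξ,0) = sin(4ξ). The boundary conditions carry over: u(0,t) = u(π,t) = 0.
Separating variables: u = Σ c_n exp(-n²t) sin(nξ). From u(ξ,0) = sin(4ξ): c_4=1.
So u(ξ,t) = exp(-16t)sin(4ξ), and w(ξ,t) = exp(2t)u(ξ,t).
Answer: w(ξ, t) = exp(-14t)sin(4ξ)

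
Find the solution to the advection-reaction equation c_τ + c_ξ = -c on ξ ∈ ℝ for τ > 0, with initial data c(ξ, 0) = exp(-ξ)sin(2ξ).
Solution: Substitute c = exp(-ξ)u.
Then c_ξ = exp(-ξ)(u_ξ - u), c_τ = exp(-ξ)u_τ; substituting and dividing by exp(-ξ), the lower-order terms cancel: u_τ + u_ξ = 0 (standard advection equation).
Data for u: u(ξ,0) = exp(ξ)c(ξ,0) = sin(2ξ).
By characteristics (dξ/dτ = 1), u(ξ,τ) = f(ξ - τ) with f = u(·, 0).
So u(ξ,τ) = sin(2ξ - 2τ), and c(ξ,τ) = exp(-ξ)u(ξ,τ).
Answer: c(ξ, τ) = exp(-ξ)sin(2ξ - 2τ)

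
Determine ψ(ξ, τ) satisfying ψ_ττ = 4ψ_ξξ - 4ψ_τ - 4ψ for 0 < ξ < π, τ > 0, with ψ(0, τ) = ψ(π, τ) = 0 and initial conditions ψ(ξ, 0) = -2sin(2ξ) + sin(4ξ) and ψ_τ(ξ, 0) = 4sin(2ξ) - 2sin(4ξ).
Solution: Substitute ψ = exp(-2τ)u, i.e. u = exp(2τ)ψ.
By the product rule, ψ_τ = exp(-2τ)(u_τ - 2u), ψ_ττ = exp(-2τ)(u_ττ - 4u_τ + 4u), ψ_ξξ = exp(-2τ)u_ξξ.
Substituting into the PDE and dividing by exp(-2τ): u_ττ - 4u_τ + 4u = 4u_ξξ - 4(u_τ - 2u) - 4u.
The lower-order terms cancel, leaving the standard wave equation u_ττ = 4u_ξξ.
Initial data for u: u(ξ,0) = ψ(ξ,0) = -2sin(2ξ) + sin(4ξ); u_τ(ξ,0) = ψ_τ(ξ,0) + 2ψ(ξ,0) = 0. The boundary conditions carry over: u(0,τ) = u(π,τ) = 0.
Solve for u:
  Using separation of variables u = X(ξ)T(τ):
  Eigenfunctions: sin(nξ), n = 1, 2, 3, ...
  General solution: u(ξ, τ) = Σ [A_n cos(2n τ) + B_n sin(2n τ)] sin(nξ)
  From u(ξ,0) = -2sin(2ξ) + sin(4ξ): A_2=-2, A_4=1. From u_τ(ξ,0) = 0: all B_n = 0.
Hence u(ξ,τ) = -2sin(2ξ)cos(4τ) + sin(4ξ)cos(8τ).
Transform back: ψ(ξ,τ) = exp(-2τ)u(ξ,τ).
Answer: ψ(ξ, τ) = -2exp(-2τ)sin(2ξ)cos(4τ) + exp(-2τ)sin(4ξ)cos(8τ)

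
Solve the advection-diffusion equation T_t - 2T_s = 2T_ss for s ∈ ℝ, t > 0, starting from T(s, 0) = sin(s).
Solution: Change to a moving frame: let η = s + 2t, σ = t and write T(s,t) = u(η,σ).
By the chain rule T_t = u_σ + 2u_η, T_s = u_η, T_ss = u_ηη.
Then T_t - 2T_s = u_σ: the advection term cancels and the PDE becomes the heat equation u_σ = 2u_ηη on η ∈ ℝ.
Initial data: u(η,0) = T(η,0) = sin(η).
On η ∈ ℝ each mode satisfies (sin(nη))″ = -n² sin(nη), so exp(-2n²σ) sin(nη) solves the heat equation; by superposition u(η,σ) = Σ c_n exp(-2n²σ) sin(nη).
Reading off the coefficients: c_1=1, so u(η,σ) = exp(-2σ)sin(η).
Substituting back η = s + 2t, σ = t: T(s,t) = u(s + 2t, t).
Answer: T(s, t) = exp(-2t)sin(s + 2t)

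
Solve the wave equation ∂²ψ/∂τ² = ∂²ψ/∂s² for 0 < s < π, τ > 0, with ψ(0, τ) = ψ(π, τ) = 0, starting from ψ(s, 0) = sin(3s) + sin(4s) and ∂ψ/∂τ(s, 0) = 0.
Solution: Separating variables: ψ = Σ [A_n cos(ω_n τ) + B_n sin(ω_n τ)] sin(ns), ω_n = n. From ICs: A_3=1, A_4=1.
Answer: ψ(s, τ) = sin(3s)cos(3τ) + sin(4s)cos(4τ)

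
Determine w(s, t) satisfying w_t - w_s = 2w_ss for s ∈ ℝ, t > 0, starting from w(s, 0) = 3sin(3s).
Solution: Change to a moving frame: let η = s + t, σ = t and write w(s,t) = u(η,σ).
By the chain rule w_t = u_σ + u_η, w_s = u_η, w_ss = u_ηη.
Then w_t - w_s = u_σ: the advection term cancels and the PDE becomes the heat equation u_σ = 2u_ηη on η ∈ ℝ.
Initial data: u(η,0) = w(η,0) = 3sin(3η).
On η ∈ ℝ each mode satisfies (sin(nη))″ = -n² sin(nη), so exp(-2n²σ) sin(nη) solves the heat equation; by superposition u(η,σ) = Σ c_n exp(-2n²σ) sin(nη).
Reading off the coefficients: c_3=3, so u(η,σ) = 3exp(-18σ)sin(3η).
Substituting back η = s + t, σ = t: w(s,t) = u(s + t, t).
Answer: w(s, t) = 3exp(-18t)sin(3s + 3t)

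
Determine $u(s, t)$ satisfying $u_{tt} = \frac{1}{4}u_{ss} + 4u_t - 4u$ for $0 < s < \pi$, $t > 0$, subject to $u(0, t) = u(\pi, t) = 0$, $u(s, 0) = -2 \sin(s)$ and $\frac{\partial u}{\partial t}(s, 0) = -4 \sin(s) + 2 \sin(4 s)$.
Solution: Substitute $u = e^{2t}w$.
Then $u_t = e^{2t}(w_t + 2w)$, $u_{tt} = e^{2t}(w_{tt} + 4w_t + 4w)$, $u_{ss} = e^{2t}w_{ss}$; substituting and dividing by $e^{2t}$, the lower-order terms cancel: $w_{tt} = \frac{1}{4}w_{ss}$ (standard wave equation).
Data for $w$: $w(s,0) = u(s,0) = -2 \sin(s)$; $w_t(s,0) = u_t(s,0) - 2u(s,0) = 2 \sin(4 s)$. The boundary conditions carry over: $w(0,t) = w(\pi,t) = 0$.
Separating variables: $w = \sum [A_n \cos(\omega_n t) + B_n \sin(\omega_n t)] \sin(ns)$, $\omega_n = n/2$. From ICs ($B_n$ = velocity coefficient / $\omega_n$): $A_1=-2, B_4=1$.
So $w(s,t) = -2 \sin(s) \cos(t/2) + \sin(4 s) \sin(2 t)$, and $u(s,t) = e^{2t}w(s,t)$.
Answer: $u(s, t) = -2 e^{2 t} \sin(s) \cos(t/2) + e^{2 t} \sin(4 s) \sin(2 t)$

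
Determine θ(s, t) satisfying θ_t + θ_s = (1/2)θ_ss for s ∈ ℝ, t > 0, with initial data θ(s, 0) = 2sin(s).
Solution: Moving frame: η = s - t, σ = t, θ = u(η,σ), so θ_t = u_σ - u_η and θ_ss = u_ηη.
Hence θ_t + θ_s = u_σ and the PDE becomes the heat equation u_σ = (1/2)u_ηη on η ∈ ℝ.
Initial data: u(η,0) = θ(η,0) = 2sin(η). Each mode sin(nη) decays as exp(-n²σ/2) on ℝ, so u(η,σ) = Σ c_n exp(-n²σ/2) sin(nη) with c_1=2: u(η,σ) = 2exp(-σ/2)sin(η).
Substituting back: θ(s,t) = u(s - t, t).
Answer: θ(s, t) = 2exp(-t/2)sin(s - t)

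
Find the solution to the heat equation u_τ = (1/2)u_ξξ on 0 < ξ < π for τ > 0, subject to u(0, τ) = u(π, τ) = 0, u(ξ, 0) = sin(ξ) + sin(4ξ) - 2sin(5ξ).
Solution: Separating variables: u = Σ c_n exp(-n²τ/2) sin(nξ). From u(ξ,0) = sin(ξ) + sin(4ξ) - 2sin(5ξ): c_1=1, c_4=1, c_5=-2.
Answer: u(ξ, τ) = exp(-8τ)sin(4ξ) + exp(-τ/2)sin(ξ) - 2exp(-25τ/2)sin(5ξ)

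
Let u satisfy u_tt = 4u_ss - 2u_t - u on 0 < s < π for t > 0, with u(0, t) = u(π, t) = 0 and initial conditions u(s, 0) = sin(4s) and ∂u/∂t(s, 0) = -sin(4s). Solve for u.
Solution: Substitute u = exp(-t)w, i.e. w = exp(t)u.
By the product rule, u_t = exp(-t)(w_t - w), u_tt = exp(-t)(w_tt - 2w_t + w), u_ss = exp(-t)w_ss.
Substituting into the PDE and dividing by exp(-t): w_tt - 2w_t + w = 4w_ss - 2(w_t - w) - w.
The lower-order terms cancel, leaving the standard wave equation w_tt = 4w_ss.
Initial data for w: w(s,0) = u(s,0) = sin(4s); w_t(s,0) = u_t(s,0) + u(s,0) = 0. The boundary conditions carry over: w(0,t) = w(π,t) = 0.
Solve for w:
  Using separation of variables w = X(s)T(t):
  Eigenfunctions: sin(ns), n = 1, 2, 3, ...
  General solution: w(s, t) = Σ [A_n cos(2n t) + B_n sin(2n t)] sin(ns)
  From w(s,0) = sin(4s): A_4=1. From w_t(s,0) = 0: all B_n = 0.
Hence w(s,t) = sin(4s)cos(8t).
Transform back: u(s,t) = exp(-t)w(s,t).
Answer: u(s, t) = exp(-t)sin(4s)cos(8t)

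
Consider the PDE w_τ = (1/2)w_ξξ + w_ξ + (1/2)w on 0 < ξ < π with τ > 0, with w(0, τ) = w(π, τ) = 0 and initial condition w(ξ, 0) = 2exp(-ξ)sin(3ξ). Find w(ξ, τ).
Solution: Substitute w = exp(-ξ)u, i.e. u = exp(ξ)w.
By the product rule, w_ξ = exp(-ξ)(u_ξ - u), w_ξξ = exp(-ξ)(u_ξξ - 2u_ξ + u), w_τ = exp(-ξ)u_τ.
Substituting into the PDE and dividing by exp(-ξ): u_τ = (1/2)(u_ξξ - 2u_ξ + u) + (u_ξ - u) + (1/2)u.
The lower-order terms cancel, leaving the standard heat equation u_τ = (1/2)u_ξξ.
Initial data for u: u(ξ,0) = exp(ξ)w(ξ,0) = 2sin(3ξ). The boundary conditions carry over: u(0,τ) = u(π,τ) = 0.
Solve for u:
  Using separation of variables u = X(ξ)T(τ):
  Eigenfunctions: sin(nξ), n = 1, 2, 3, ...
  General solution: u(ξ, τ) = Σ c_n sin(nξ) exp(-n² τ/2)
  Matching u(ξ,0) = 2sin(3ξ) term by term: c_3=2.
Hence u(ξ,τ) = 2exp(-9τ/2)sin(3ξ).
Transform back: w(ξ,τ) = exp(-ξ)u(ξ,τ).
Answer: w(ξ, τ) = 2exp(-ξ)exp(-9τ/2)sin(3ξ)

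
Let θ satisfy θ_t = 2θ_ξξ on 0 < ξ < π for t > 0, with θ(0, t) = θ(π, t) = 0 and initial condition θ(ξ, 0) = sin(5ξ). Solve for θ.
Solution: Using separation of variables θ = X(ξ)G(t):
Eigenfunctions: sin(nξ), n = 1, 2, 3, ...
General solution: θ(ξ, t) = Σ c_n sin(nξ) exp(-2n² t)
Matching θ(ξ,0) = sin(5ξ) term by term: c_5=1.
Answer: θ(ξ, t) = exp(-50t)sin(5ξ)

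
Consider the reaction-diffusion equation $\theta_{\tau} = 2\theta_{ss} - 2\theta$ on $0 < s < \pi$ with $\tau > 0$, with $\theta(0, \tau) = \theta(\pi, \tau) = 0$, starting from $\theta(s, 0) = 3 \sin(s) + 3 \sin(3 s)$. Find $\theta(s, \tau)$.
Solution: Substitute $\theta = e^{-2\tau}u$.
Then $\theta_{\tau} = e^{-2\tau}(u_{\tau} - 2u)$, $\theta_{ss} = e^{-2\tau}u_{ss}$; substituting and dividing by $e^{-2\tau}$, the lower-order terms cancel: $u_{\tau} = 2u_{ss}$ (standard heat equation).
Data for $u$: $u(s,0) = \theta(s,0) = 3 \sin(s) + 3 \sin(3 s)$. The boundary conditions carry over: $u(0,\tau) = u(\pi,\tau) = 0$.
Separating variables: $u = \sum c_n e^{-2n^2\tau} \sin(ns)$. From $u(s,0) = 3 \sin(s) + 3 \sin(3 s)$: $c_1=3, c_3=3$.
So $u(s,\tau) = 3 e^{-2 \tau} \sin(s) + 3 e^{-18 \tau} \sin(3 s)$, and $\theta(s,\tau) = e^{-2\tau}u(s,\tau)$.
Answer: $\theta(s, \tau) = 3 e^{-4 \tau} \sin(s) + 3 e^{-20 \tau} \sin(3 s)$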